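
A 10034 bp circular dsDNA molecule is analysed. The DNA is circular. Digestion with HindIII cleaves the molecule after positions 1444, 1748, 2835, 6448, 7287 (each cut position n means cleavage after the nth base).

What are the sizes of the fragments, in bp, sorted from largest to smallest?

4191, 3613, 1087, 839, 304 bp

Circular molecule, 5 cuts → 5 fragments:
  1748 − 1444 = 304 bp
  2835 − 1748 = 1087 bp
  6448 − 2835 = 3613 bp
  7287 − 6448 = 839 bp
  wrap: 10034 − 7287 + 1444 = 4191 bp
Sorted largest to smallest: 4191, 3613, 1087, 839, 304 bp.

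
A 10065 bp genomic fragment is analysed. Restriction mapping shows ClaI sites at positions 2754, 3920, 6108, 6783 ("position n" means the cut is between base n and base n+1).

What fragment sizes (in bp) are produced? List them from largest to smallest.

Linear molecule, 4 cuts → 5 fragments:
  2754 − 0 = 2754 bp
  3920 − 2754 = 1166 bp
  6108 − 3920 = 2188 bp
  6783 − 6108 = 675 bp
  10065 − 6783 = 3282 bp
Sorted largest to smallest: 3282, 2754, 2188, 1166, 675 bp.

3282, 2754, 2188, 1166, 675 bp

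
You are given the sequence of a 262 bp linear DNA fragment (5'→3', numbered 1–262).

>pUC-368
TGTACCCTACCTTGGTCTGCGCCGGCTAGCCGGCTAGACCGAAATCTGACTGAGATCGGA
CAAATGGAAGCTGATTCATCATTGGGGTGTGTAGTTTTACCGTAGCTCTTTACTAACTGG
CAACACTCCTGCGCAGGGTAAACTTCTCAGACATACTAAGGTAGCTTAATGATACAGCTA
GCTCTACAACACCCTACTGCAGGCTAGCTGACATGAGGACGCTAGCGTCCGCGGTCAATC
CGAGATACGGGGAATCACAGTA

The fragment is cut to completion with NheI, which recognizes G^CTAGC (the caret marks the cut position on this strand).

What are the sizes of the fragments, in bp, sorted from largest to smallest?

NheI sites (GCTAGC) start at positions 25, 177, 203, 221.
NheI cuts after the first base of each site, so after positions 25, 177, 203, 221.
Linear molecule, 4 cuts → 5 fragments:
  1–25 → 25 bp
  26–177 → 152 bp
  178–203 → 26 bp
  204–221 → 18 bp
  222–262 → 41 bp
Sorted largest to smallest: 152, 41, 26, 25, 18 bp.

152, 41, 26, 25, 18 bp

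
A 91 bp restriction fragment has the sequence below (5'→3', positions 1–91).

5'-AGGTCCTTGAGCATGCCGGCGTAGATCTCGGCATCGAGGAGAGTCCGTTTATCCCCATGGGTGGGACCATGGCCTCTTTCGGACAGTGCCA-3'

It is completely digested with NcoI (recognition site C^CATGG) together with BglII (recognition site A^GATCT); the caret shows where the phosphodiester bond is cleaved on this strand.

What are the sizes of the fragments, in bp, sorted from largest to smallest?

NcoI sites (CCATGG) start at positions 55, 67.
NcoI cuts after the first base of each site, so after positions 55, 67.
The BglII site (AGATCT) starts at position 23.
BglII cuts after the first base of each site, so after position 23.
Combined cut positions: 23, 55, 67.
Linear molecule, 3 cuts → 4 fragments:
  1–23 → 23 bp
  24–55 → 32 bp
  56–67 → 12 bp
  68–91 → 24 bp
Sorted largest to smallest: 32, 24, 23, 12 bp.

32, 24, 23, 12 bp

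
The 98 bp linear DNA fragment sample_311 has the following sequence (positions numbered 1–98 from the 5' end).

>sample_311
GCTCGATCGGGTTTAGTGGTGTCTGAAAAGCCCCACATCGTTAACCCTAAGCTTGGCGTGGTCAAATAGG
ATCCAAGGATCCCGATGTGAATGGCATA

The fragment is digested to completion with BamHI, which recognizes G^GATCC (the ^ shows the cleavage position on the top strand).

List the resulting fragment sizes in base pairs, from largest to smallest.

69, 21, 8 bp

BamHI sites (GGATCC) start at positions 69, 77.
BamHI cuts after the first base of each site, so after positions 69, 77.
Linear molecule, 2 cuts → 3 fragments:
  1–69 → 69 bp
  70–77 → 8 bp
  78–98 → 21 bp
Sorted largest to smallest: 69, 21, 8 bp.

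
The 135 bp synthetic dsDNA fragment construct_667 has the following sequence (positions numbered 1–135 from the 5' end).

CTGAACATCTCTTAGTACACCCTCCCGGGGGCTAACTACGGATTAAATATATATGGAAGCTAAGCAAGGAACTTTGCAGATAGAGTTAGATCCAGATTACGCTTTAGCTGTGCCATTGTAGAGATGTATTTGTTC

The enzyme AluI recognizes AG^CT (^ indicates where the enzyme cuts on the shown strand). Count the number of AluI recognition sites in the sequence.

AGCT occurs starting at positions 58, 106.
AluI cuts at 2 sites.

2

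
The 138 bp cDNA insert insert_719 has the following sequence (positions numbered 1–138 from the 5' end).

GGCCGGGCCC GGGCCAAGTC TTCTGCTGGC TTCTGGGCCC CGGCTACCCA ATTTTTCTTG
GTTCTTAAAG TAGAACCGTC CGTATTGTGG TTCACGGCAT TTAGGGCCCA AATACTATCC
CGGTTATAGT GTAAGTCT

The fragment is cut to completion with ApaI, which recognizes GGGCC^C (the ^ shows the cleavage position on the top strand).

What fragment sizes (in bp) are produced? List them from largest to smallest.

69, 30, 30, 9 bp

ApaI sites (GGGCCC) start at positions 5, 35, 104.
ApaI cuts after base 5 of each site (before the last base), so after positions 9, 39, 108.
Linear molecule, 3 cuts → 4 fragments:
  1–9 → 9 bp
  10–39 → 30 bp
  40–108 → 69 bp
  109–138 → 30 bp
Sorted largest to smallest: 69, 30, 30, 9 bp.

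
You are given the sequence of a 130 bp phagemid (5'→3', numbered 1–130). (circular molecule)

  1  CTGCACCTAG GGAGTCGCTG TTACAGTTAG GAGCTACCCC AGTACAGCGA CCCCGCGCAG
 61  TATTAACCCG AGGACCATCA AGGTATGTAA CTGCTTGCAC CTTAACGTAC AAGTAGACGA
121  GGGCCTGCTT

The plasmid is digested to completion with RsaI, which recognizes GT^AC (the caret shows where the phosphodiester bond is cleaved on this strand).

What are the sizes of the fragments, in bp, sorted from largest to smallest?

RsaI sites (GTAC) start at positions 42, 107.
RsaI cuts after base 2 of each site, so after positions 43, 108.
Circular molecule, 2 cuts → 2 fragments:
  44–108 → 65 bp
  109–130 then 1–43 → 22 + 43 = 65 bp
Sorted largest to smallest: 65, 65 bp.

65, 65 bp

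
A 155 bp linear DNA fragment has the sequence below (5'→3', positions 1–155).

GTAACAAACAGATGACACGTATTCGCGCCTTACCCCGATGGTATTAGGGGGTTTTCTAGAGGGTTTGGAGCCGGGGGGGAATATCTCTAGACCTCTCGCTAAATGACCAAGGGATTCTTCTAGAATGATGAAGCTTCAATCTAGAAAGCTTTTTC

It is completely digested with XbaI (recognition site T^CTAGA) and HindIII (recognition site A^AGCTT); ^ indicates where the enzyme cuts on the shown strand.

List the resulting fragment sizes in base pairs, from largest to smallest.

XbaI sites (TCTAGA) start at positions 55, 86, 119, 140.
XbaI cuts after the first base of each site, so after positions 55, 86, 119, 140.
HindIII sites (AAGCTT) start at positions 131, 146.
HindIII cuts after the first base of each site, so after positions 131, 146.
Combined cut positions: 55, 86, 119, 131, 140, 146.
Linear molecule, 6 cuts → 7 fragments:
  1–55 → 55 bp
  56–86 → 31 bp
  87–119 → 33 bp
  120–131 → 12 bp
  132–140 → 9 bp
  141–146 → 6 bp
  147–155 → 9 bp
Sorted largest to smallest: 55, 33, 31, 12, 9, 9, 6 bp.

55, 33, 31, 12, 9, 9, 6 bp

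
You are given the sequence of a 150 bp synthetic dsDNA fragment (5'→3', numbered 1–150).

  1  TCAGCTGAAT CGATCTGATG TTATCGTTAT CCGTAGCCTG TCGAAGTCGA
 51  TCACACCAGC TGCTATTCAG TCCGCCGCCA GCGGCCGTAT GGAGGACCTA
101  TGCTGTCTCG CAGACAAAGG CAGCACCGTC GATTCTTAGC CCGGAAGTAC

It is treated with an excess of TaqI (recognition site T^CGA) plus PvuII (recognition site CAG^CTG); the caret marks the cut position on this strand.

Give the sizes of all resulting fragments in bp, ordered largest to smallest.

70, 31, 21, 12, 6, 6, 4 bp

TaqI sites (TCGA) start at positions 10, 41, 47, 129.
TaqI cuts after the first base of each site, so after positions 10, 41, 47, 129.
PvuII sites (CAGCTG) start at positions 2, 57.
PvuII cuts after base 3 of each site, so after positions 4, 59.
Combined cut positions: 4, 10, 41, 47, 59, 129.
Linear molecule, 6 cuts → 7 fragments:
  1–4 → 4 bp
  5–10 → 6 bp
  11–41 → 31 bp
  42–47 → 6 bp
  48–59 → 12 bp
  60–129 → 70 bp
  130–150 → 21 bp
Sorted largest to smallest: 70, 31, 21, 12, 6, 6, 4 bp.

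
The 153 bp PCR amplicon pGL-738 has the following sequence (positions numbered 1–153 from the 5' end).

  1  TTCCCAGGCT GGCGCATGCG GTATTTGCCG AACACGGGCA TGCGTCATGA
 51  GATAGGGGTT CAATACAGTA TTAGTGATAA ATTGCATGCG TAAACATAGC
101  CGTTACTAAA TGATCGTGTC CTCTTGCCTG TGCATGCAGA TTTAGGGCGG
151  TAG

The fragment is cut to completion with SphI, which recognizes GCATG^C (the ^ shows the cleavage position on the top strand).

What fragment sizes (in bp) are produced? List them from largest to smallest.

SphI sites (GCATGC) start at positions 14, 38, 84, 132.
SphI cuts after base 5 of each site (before the last base), so after positions 18, 42, 88, 136.
Linear molecule, 4 cuts → 5 fragments:
  1–18 → 18 bp
  19–42 → 24 bp
  43–88 → 46 bp
  89–136 → 48 bp
  137–153 → 17 bp
Sorted largest to smallest: 48, 46, 24, 18, 17 bp.

48, 46, 24, 18, 17 bp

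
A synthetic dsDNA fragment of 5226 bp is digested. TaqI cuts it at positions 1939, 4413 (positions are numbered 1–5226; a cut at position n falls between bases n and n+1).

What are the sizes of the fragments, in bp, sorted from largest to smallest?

2474, 1939, 813 bp

Linear molecule, 2 cuts → 3 fragments:
  1939 − 0 = 1939 bp
  4413 − 1939 = 2474 bp
  5226 − 4413 = 813 bp
Sorted largest to smallest: 2474, 1939, 813 bp.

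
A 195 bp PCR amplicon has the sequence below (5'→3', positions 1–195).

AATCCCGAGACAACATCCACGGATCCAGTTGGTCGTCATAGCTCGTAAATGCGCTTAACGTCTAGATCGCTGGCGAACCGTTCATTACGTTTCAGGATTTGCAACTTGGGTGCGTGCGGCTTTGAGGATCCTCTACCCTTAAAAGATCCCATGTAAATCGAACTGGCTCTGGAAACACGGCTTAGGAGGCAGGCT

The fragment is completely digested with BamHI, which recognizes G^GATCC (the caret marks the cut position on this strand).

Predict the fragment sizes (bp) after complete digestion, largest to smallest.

BamHI sites (GGATCC) start at positions 21, 126.
BamHI cuts after the first base of each site, so after positions 21, 126.
Linear molecule, 2 cuts → 3 fragments:
  1–21 → 21 bp
  22–126 → 105 bp
  127–195 → 69 bp
Sorted largest to smallest: 105, 69, 21 bp.

105, 69, 21 bp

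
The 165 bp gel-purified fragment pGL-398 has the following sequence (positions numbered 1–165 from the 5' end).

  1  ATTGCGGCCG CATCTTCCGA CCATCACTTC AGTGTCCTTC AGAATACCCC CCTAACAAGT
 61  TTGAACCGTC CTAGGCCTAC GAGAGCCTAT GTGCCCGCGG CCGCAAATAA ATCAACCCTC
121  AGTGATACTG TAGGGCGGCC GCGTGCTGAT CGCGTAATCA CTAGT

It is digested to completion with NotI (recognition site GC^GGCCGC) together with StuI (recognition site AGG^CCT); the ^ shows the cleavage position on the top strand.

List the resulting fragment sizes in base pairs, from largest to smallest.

NotI sites (GCGGCCGC) start at positions 4, 97, 135.
NotI cuts after base 2 of each site, so after positions 5, 98, 136.
The StuI site (AGGCCT) starts at position 73.
StuI cuts after base 3 of each site, so after position 75.
Combined cut positions: 5, 75, 98, 136.
Linear molecule, 4 cuts → 5 fragments:
  1–5 → 5 bp
  6–75 → 70 bp
  76–98 → 23 bp
  99–136 → 38 bp
  137–165 → 29 bp
Sorted largest to smallest: 70, 38, 29, 23, 5 bp.

70, 38, 29, 23, 5 bp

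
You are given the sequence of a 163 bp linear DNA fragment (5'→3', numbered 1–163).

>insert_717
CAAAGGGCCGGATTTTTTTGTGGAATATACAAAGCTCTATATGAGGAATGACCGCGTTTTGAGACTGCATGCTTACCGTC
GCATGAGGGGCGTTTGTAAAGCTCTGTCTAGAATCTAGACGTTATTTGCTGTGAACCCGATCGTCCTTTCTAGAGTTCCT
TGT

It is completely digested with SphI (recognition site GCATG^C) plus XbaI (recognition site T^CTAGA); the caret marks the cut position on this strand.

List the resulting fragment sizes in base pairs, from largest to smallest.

The SphI site (GCATGC) starts at position 67.
SphI cuts after base 5 of each site (before the last base), so after position 71.
XbaI sites (TCTAGA) start at positions 107, 114, 149.
XbaI cuts after the first base of each site, so after positions 107, 114, 149.
Combined cut positions: 71, 107, 114, 149.
Linear molecule, 4 cuts → 5 fragments:
  1–71 → 71 bp
  72–107 → 36 bp
  108–114 → 7 bp
  115–149 → 35 bp
  150–163 → 14 bp
Sorted largest to smallest: 71, 36, 35, 14, 7 bp.

71, 36, 35, 14, 7 bp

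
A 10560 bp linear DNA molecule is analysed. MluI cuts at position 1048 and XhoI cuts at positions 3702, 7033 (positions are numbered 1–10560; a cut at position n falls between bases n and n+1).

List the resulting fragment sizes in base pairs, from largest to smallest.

Combined cut positions (sorted): 1048, 3702, 7033.
Linear molecule, 3 cuts → 4 fragments:
  1048 − 0 = 1048 bp
  3702 − 1048 = 2654 bp
  7033 − 3702 = 3331 bp
  10560 − 7033 = 3527 bp
Sorted largest to smallest: 3527, 3331, 2654, 1048 bp.

3527, 3331, 2654, 1048 bp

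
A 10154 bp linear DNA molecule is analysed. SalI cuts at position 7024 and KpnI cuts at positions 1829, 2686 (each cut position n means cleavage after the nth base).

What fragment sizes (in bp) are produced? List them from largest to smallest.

4338, 3130, 1829, 857 bp

Combined cut positions (sorted): 1829, 2686, 7024.
Linear molecule, 3 cuts → 4 fragments:
  1829 − 0 = 1829 bp
  2686 − 1829 = 857 bp
  7024 − 2686 = 4338 bp
  10154 − 7024 = 3130 bp
Sorted largest to smallest: 4338, 3130, 1829, 857 bp.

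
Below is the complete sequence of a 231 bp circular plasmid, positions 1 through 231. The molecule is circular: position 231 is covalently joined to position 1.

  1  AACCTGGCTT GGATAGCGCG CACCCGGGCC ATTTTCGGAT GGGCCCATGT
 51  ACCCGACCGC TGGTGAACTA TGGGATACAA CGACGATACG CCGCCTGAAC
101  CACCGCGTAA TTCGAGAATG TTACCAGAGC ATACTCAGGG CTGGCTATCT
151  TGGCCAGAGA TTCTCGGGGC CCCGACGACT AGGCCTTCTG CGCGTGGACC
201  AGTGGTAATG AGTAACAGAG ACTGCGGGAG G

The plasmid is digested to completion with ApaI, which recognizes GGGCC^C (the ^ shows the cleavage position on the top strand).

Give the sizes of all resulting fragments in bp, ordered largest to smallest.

126, 105 bp

ApaI sites (GGGCCC) start at positions 41, 167.
ApaI cuts after base 5 of each site (before the last base), so after positions 45, 171.
Circular molecule, 2 cuts → 2 fragments:
  46–171 → 126 bp
  172–231 then 1–45 → 60 + 45 = 105 bp
Sorted largest to smallest: 126, 105 bp.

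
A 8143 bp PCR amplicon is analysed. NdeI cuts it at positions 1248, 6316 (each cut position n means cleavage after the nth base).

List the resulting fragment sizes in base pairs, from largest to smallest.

Linear molecule, 2 cuts → 3 fragments:
  1248 − 0 = 1248 bp
  6316 − 1248 = 5068 bp
  8143 − 6316 = 1827 bp
Sorted largest to smallest: 5068, 1827, 1248 bp.

5068, 1827, 1248 bp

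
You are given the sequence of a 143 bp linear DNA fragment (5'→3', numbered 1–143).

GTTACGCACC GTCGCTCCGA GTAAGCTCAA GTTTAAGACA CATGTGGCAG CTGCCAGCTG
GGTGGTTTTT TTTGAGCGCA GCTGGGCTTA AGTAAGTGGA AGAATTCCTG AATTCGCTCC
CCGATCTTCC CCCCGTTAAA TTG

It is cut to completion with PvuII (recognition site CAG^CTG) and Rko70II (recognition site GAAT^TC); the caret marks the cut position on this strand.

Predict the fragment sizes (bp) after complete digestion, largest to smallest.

50, 30, 24, 24, 8, 7 bp

PvuII sites (CAGCTG) start at positions 48, 55, 79.
PvuII cuts after base 3 of each site, so after positions 50, 57, 81.
Rko70II sites (GAATTC) start at positions 102, 110.
Rko70II cuts after base 4 of each site, so after positions 105, 113.
Combined cut positions: 50, 57, 81, 105, 113.
Linear molecule, 5 cuts → 6 fragments:
  1–50 → 50 bp
  51–57 → 7 bp
  58–81 → 24 bp
  82–105 → 24 bp
  106–113 → 8 bp
  114–143 → 30 bp
Sorted largest to smallest: 50, 30, 24, 24, 8, 7 bp.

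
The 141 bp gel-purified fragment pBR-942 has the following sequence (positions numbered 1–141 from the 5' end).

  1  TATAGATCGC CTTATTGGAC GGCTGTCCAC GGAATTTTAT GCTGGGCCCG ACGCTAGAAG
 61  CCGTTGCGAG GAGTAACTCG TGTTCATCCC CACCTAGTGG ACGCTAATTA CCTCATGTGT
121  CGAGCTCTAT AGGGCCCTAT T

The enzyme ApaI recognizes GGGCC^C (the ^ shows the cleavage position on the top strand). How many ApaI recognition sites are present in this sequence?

GGGCCC occurs starting at positions 44, 132.
ApaI cuts at 2 sites.

2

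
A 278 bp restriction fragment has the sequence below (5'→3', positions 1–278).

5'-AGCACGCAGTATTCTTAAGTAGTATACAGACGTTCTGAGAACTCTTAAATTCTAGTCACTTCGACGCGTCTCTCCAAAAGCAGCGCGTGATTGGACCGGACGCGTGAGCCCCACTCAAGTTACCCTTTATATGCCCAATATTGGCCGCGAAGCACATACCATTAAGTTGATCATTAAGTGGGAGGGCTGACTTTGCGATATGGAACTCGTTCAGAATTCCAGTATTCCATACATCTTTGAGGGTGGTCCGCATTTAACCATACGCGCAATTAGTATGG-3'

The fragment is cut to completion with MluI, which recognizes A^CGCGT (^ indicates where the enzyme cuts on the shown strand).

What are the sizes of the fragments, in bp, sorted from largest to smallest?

MluI sites (ACGCGT) start at positions 64, 100.
MluI cuts after the first base of each site, so after positions 64, 100.
Linear molecule, 2 cuts → 3 fragments:
  1–64 → 64 bp
  65–100 → 36 bp
  101–278 → 178 bp
Sorted largest to smallest: 178, 64, 36 bp.

178, 64, 36 bp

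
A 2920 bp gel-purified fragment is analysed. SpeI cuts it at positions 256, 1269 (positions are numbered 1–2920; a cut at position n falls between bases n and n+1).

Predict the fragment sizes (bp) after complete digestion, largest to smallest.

Linear molecule, 2 cuts → 3 fragments:
  256 − 0 = 256 bp
  1269 − 256 = 1013 bp
  2920 − 1269 = 1651 bp
Sorted largest to smallest: 1651, 1013, 256 bp.

1651, 1013, 256 bp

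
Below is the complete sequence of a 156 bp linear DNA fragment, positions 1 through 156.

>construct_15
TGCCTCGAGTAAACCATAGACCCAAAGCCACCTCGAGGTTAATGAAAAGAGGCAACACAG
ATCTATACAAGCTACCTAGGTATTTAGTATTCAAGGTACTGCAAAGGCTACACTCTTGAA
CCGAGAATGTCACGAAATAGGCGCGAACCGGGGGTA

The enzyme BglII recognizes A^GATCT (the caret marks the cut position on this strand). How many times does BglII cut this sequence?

1

AGATCT occurs starting at position 59.
BglII cuts at 1 site.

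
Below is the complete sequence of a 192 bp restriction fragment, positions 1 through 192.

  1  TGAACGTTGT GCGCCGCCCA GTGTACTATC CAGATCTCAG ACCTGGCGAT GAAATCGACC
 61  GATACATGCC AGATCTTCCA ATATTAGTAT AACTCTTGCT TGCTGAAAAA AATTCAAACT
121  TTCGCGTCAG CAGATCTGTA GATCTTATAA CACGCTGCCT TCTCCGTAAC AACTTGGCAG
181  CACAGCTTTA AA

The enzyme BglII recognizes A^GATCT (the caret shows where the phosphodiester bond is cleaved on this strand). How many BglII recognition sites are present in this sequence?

AGATCT occurs starting at positions 32, 71, 132, 140.
BglII cuts at 4 sites.

4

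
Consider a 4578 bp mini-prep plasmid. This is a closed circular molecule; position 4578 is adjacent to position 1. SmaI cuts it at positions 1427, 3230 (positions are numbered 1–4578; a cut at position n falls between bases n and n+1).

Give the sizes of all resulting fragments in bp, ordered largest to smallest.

Circular molecule, 2 cuts → 2 fragments:
  3230 − 1427 = 1803 bp
  wrap: 4578 − 3230 + 1427 = 2775 bp
Sorted largest to smallest: 2775, 1803 bp.

2775, 1803 bp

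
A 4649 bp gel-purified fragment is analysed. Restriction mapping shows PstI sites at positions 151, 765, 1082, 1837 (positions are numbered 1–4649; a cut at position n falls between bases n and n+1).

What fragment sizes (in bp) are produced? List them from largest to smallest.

2812, 755, 614, 317, 151 bp

Linear molecule, 4 cuts → 5 fragments:
  151 − 0 = 151 bp
  765 − 151 = 614 bp
  1082 − 765 = 317 bp
  1837 − 1082 = 755 bp
  4649 − 1837 = 2812 bp
Sorted largest to smallest: 2812, 755, 614, 317, 151 bp.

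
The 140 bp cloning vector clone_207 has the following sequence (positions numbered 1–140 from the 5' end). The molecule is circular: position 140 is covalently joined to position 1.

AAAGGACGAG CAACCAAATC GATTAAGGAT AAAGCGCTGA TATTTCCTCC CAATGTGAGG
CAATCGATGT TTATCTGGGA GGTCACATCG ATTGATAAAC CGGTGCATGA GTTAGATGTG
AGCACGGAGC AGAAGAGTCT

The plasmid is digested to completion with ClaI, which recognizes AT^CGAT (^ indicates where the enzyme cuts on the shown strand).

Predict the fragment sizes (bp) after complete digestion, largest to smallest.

71, 45, 24 bp

ClaI sites (ATCGAT) start at positions 18, 63, 87.
ClaI cuts after base 2 of each site, so after positions 19, 64, 88.
Circular molecule, 3 cuts → 3 fragments:
  20–64 → 45 bp
  65–88 → 24 bp
  89–140 then 1–19 → 52 + 19 = 71 bp
Sorted largest to smallest: 71, 45, 24 bp.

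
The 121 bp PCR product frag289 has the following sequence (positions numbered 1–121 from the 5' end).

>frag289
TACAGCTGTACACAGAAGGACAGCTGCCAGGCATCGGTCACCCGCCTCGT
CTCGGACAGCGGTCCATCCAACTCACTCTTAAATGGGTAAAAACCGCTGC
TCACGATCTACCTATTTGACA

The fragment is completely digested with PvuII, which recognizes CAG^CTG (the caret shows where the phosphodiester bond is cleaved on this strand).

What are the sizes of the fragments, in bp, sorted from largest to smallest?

98, 18, 5 bp

PvuII sites (CAGCTG) start at positions 3, 21.
PvuII cuts after base 3 of each site, so after positions 5, 23.
Linear molecule, 2 cuts → 3 fragments:
  1–5 → 5 bp
  6–23 → 18 bp
  24–121 → 98 bp
Sorted largest to smallest: 98, 18, 5 bp.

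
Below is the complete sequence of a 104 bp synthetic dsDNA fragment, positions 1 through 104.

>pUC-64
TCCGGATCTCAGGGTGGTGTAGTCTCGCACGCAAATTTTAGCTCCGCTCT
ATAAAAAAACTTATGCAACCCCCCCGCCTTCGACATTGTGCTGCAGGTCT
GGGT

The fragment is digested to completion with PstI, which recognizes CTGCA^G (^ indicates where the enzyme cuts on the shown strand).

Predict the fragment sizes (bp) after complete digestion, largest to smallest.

95, 9 bp

The PstI site (CTGCAG) starts at position 91.
PstI cuts after base 5 of each site (before the last base), so after position 95.
Linear molecule, 1 cut → 2 fragments:
  1–95 → 95 bp
  96–104 → 9 bp
Sorted largest to smallest: 95, 9 bp.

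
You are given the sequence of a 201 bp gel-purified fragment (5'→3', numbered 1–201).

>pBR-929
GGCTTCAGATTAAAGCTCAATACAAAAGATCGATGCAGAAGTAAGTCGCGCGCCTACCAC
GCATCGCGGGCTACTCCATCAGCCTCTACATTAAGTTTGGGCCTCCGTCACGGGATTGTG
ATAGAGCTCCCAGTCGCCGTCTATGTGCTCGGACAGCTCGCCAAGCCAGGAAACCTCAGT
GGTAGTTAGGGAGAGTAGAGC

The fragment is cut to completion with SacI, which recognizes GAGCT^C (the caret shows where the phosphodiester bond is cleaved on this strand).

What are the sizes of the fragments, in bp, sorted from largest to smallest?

The SacI site (GAGCTC) starts at position 124.
SacI cuts after base 5 of each site (before the last base), so after position 128.
Linear molecule, 1 cut → 2 fragments:
  1–128 → 128 bp
  129–201 → 73 bp
Sorted largest to smallest: 128, 73 bp.

128, 73 bp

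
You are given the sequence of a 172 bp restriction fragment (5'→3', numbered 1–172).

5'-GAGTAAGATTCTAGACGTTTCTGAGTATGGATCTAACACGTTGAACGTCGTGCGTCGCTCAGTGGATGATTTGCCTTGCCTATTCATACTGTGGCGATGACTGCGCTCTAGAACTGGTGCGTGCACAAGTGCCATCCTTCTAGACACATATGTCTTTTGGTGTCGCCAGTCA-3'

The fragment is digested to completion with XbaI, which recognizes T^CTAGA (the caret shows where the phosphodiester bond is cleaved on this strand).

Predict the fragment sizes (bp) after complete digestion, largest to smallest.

97, 33, 32, 10 bp

XbaI sites (TCTAGA) start at positions 10, 107, 139.
XbaI cuts after the first base of each site, so after positions 10, 107, 139.
Linear molecule, 3 cuts → 4 fragments:
  1–10 → 10 bp
  11–107 → 97 bp
  108–139 → 32 bp
  140–172 → 33 bp
Sorted largest to smallest: 97, 33, 32, 10 bp.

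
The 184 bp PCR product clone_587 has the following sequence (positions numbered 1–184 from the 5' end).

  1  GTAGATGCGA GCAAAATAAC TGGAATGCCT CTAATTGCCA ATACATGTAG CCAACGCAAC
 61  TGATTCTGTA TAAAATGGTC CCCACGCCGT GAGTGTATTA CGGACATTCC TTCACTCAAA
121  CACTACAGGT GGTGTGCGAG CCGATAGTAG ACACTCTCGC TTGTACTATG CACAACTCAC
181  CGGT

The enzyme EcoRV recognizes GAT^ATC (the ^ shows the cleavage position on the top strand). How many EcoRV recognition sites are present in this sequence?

0

No occurrence of GATATC is present in the sequence.
EcoRV does not cut: 0 sites.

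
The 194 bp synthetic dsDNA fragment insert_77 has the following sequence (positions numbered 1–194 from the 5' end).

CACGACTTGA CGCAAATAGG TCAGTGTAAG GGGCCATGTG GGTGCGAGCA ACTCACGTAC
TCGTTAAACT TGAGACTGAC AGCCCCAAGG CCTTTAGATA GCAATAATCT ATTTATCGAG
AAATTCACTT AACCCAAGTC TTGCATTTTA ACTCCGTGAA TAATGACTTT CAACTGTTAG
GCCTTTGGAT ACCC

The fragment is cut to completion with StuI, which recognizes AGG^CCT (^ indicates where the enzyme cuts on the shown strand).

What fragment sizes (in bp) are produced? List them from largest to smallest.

StuI sites (AGGCCT) start at positions 88, 179.
StuI cuts after base 3 of each site, so after positions 90, 181.
Linear molecule, 2 cuts → 3 fragments:
  1–90 → 90 bp
  91–181 → 91 bp
  182–194 → 13 bp
Sorted largest to smallest: 91, 90, 13 bp.

91, 90, 13 bp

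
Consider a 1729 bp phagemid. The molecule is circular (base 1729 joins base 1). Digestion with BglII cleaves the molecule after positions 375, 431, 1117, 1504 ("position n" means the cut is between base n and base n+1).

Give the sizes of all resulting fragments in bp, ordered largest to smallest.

Circular molecule, 4 cuts → 4 fragments:
  431 − 375 = 56 bp
  1117 − 431 = 686 bp
  1504 − 1117 = 387 bp
  wrap: 1729 − 1504 + 375 = 600 bp
Sorted largest to smallest: 686, 600, 387, 56 bp.

686, 600, 387, 56 bp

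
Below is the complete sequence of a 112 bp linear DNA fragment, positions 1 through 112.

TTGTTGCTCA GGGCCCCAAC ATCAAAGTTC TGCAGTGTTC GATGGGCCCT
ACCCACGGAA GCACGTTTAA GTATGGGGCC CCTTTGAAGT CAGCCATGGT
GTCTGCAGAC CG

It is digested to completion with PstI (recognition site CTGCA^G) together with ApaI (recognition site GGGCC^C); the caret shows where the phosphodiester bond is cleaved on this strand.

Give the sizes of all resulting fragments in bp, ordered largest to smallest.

32, 27, 19, 15, 14, 5 bp

PstI sites (CTGCAG) start at positions 30, 103.
PstI cuts after base 5 of each site (before the last base), so after positions 34, 107.
ApaI sites (GGGCCC) start at positions 11, 44, 76.
ApaI cuts after base 5 of each site (before the last base), so after positions 15, 48, 80.
Combined cut positions: 15, 34, 48, 80, 107.
Linear molecule, 5 cuts → 6 fragments:
  1–15 → 15 bp
  16–34 → 19 bp
  35–48 → 14 bp
  49–80 → 32 bp
  81–107 → 27 bp
  108–112 → 5 bp
Sorted largest to smallest: 32, 27, 19, 15, 14, 5 bp.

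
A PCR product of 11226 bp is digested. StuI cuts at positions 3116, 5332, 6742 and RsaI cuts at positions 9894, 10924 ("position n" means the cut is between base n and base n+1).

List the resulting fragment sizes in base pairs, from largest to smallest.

3152, 3116, 2216, 1410, 1030, 302 bp

Combined cut positions (sorted): 3116, 5332, 6742, 9894, 10924.
Linear molecule, 5 cuts → 6 fragments:
  3116 − 0 = 3116 bp
  5332 − 3116 = 2216 bp
  6742 − 5332 = 1410 bp
  9894 − 6742 = 3152 bp
  10924 − 9894 = 1030 bp
  11226 − 10924 = 302 bp
Sorted largest to smallest: 3152, 3116, 2216, 1410, 1030, 302 bp.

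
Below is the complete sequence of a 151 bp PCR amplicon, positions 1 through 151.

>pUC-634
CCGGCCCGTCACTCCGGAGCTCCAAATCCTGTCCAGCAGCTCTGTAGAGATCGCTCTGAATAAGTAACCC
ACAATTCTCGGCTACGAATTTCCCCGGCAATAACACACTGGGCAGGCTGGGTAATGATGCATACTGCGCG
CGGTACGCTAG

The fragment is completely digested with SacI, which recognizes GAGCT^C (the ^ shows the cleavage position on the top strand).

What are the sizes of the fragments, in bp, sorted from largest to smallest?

The SacI site (GAGCTC) starts at position 17.
SacI cuts after base 5 of each site (before the last base), so after position 21.
Linear molecule, 1 cut → 2 fragments:
  1–21 → 21 bp
  22–151 → 130 bp
Sorted largest to smallest: 130, 21 bp.

130, 21 bp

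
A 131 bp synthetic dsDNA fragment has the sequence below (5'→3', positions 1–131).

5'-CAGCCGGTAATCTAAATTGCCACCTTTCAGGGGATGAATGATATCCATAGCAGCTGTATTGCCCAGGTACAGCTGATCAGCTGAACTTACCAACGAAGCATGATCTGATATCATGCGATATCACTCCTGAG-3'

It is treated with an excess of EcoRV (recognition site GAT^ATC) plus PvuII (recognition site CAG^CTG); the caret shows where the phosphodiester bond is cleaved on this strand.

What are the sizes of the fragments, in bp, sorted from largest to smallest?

42, 29, 19, 12, 11, 10, 8 bp

EcoRV sites (GATATC) start at positions 40, 107, 117.
EcoRV cuts after base 3 of each site, so after positions 42, 109, 119.
PvuII sites (CAGCTG) start at positions 51, 70, 78.
PvuII cuts after base 3 of each site, so after positions 53, 72, 80.
Combined cut positions: 42, 53, 72, 80, 109, 119.
Linear molecule, 6 cuts → 7 fragments:
  1–42 → 42 bp
  43–53 → 11 bp
  54–72 → 19 bp
  73–80 → 8 bp
  81–109 → 29 bp
  110–119 → 10 bp
  120–131 → 12 bp
Sorted largest to smallest: 42, 29, 19, 12, 11, 10, 8 bp.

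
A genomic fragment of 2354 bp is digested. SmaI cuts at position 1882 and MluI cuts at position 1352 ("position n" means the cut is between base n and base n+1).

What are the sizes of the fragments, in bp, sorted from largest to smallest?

1352, 530, 472 bp

Combined cut positions (sorted): 1352, 1882.
Linear molecule, 2 cuts → 3 fragments:
  1352 − 0 = 1352 bp
  1882 − 1352 = 530 bp
  2354 − 1882 = 472 bp
Sorted largest to smallest: 1352, 530, 472 bp.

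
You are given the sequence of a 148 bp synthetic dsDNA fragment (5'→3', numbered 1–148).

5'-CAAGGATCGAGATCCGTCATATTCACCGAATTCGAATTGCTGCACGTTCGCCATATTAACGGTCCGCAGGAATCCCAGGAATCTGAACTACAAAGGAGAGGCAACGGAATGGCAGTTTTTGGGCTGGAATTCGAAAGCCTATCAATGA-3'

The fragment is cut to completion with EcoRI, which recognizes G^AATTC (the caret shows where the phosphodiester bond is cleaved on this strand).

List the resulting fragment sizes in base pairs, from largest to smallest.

EcoRI sites (GAATTC) start at positions 28, 127.
EcoRI cuts after the first base of each site, so after positions 28, 127.
Linear molecule, 2 cuts → 3 fragments:
  1–28 → 28 bp
  29–127 → 99 bp
  128–148 → 21 bp
Sorted largest to smallest: 99, 28, 21 bp.

99, 28, 21 bp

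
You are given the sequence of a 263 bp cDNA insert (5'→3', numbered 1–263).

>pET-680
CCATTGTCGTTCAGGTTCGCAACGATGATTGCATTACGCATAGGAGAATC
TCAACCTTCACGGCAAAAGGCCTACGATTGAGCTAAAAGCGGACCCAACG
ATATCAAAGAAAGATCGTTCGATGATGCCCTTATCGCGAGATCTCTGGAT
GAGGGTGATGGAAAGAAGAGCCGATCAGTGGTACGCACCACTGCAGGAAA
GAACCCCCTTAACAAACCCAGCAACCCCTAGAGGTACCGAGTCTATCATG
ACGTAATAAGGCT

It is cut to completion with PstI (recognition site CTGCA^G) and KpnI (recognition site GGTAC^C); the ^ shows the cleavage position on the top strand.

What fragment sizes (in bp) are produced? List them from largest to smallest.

195, 42, 26 bp

The PstI site (CTGCAG) starts at position 191.
PstI cuts after base 5 of each site (before the last base), so after position 195.
The KpnI site (GGTACC) starts at position 233.
KpnI cuts after base 5 of each site (before the last base), so after position 237.
Combined cut positions: 195, 237.
Linear molecule, 2 cuts → 3 fragments:
  1–195 → 195 bp
  196–237 → 42 bp
  238–263 → 26 bp
Sorted largest to smallest: 195, 42, 26 bp.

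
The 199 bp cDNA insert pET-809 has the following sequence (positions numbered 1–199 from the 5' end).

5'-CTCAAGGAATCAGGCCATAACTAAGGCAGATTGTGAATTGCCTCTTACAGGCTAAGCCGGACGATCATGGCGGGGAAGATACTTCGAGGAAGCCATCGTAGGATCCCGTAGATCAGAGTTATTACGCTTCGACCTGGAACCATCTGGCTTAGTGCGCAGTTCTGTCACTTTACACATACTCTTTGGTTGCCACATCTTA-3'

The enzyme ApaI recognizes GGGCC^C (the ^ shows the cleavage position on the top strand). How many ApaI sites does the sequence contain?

0

No occurrence of GGGCCC is present in the sequence.
ApaI does not cut: 0 sites.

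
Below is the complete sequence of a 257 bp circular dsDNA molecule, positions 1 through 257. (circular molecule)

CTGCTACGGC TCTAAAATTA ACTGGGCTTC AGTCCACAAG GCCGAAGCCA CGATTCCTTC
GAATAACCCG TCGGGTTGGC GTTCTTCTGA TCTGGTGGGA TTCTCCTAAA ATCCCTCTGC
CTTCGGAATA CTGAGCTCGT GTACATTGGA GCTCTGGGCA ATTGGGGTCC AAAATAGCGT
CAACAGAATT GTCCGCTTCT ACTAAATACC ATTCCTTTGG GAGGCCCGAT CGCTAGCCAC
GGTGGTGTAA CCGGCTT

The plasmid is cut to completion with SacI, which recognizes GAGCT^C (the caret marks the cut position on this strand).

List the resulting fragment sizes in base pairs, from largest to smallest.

SacI sites (GAGCTC) start at positions 133, 149.
SacI cuts after base 5 of each site (before the last base), so after positions 137, 153.
Circular molecule, 2 cuts → 2 fragments:
  138–153 → 16 bp
  154–257 then 1–137 → 104 + 137 = 241 bp
Sorted largest to smallest: 241, 16 bp.

241, 16 bp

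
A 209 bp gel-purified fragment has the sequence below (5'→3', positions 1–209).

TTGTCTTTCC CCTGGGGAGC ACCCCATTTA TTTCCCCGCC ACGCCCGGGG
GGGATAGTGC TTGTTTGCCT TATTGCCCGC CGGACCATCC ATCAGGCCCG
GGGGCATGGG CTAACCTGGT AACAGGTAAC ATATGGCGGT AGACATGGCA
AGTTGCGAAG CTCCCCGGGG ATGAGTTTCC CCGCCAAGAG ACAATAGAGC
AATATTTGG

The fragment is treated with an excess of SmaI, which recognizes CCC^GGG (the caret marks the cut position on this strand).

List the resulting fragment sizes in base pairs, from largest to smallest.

67, 53, 46, 43 bp

SmaI sites (CCCGGG) start at positions 44, 97, 164.
SmaI cuts after base 3 of each site, so after positions 46, 99, 166.
Linear molecule, 3 cuts → 4 fragments:
  1–46 → 46 bp
  47–99 → 53 bp
  100–166 → 67 bp
  167–209 → 43 bp
Sorted largest to smallest: 67, 53, 46, 43 bp.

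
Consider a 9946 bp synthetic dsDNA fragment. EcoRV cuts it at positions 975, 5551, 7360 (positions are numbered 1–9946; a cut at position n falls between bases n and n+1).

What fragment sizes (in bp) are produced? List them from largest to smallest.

4576, 2586, 1809, 975 bp

Linear molecule, 3 cuts → 4 fragments:
  975 − 0 = 975 bp
  5551 − 975 = 4576 bp
  7360 − 5551 = 1809 bp
  9946 − 7360 = 2586 bp
Sorted largest to smallest: 4576, 2586, 1809, 975 bp.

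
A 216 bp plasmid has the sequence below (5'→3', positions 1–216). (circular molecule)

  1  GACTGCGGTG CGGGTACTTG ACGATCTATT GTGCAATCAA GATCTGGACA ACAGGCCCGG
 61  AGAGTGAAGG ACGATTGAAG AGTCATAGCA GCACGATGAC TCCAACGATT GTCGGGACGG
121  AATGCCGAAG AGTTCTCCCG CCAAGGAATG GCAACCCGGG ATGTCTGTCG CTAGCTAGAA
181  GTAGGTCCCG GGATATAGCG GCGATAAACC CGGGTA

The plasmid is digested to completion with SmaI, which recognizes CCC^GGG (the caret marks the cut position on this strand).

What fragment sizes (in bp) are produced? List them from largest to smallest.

SmaI sites (CCCGGG) start at positions 155, 187, 209.
SmaI cuts after base 3 of each site, so after positions 157, 189, 211.
Circular molecule, 3 cuts → 3 fragments:
  158–189 → 32 bp
  190–211 → 22 bp
  212–216 then 1–157 → 5 + 157 = 162 bp
Sorted largest to smallest: 162, 32, 22 bp.

162, 32, 22 bp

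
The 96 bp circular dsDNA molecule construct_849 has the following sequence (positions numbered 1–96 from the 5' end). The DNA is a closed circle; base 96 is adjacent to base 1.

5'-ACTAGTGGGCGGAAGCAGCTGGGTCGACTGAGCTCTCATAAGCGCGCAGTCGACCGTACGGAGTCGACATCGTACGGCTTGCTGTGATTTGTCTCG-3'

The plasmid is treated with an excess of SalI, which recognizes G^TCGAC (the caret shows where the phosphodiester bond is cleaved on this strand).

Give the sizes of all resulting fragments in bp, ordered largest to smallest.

SalI sites (GTCGAC) start at positions 23, 49, 63.
SalI cuts after the first base of each site, so after positions 23, 49, 63.
Circular molecule, 3 cuts → 3 fragments:
  24–49 → 26 bp
  50–63 → 14 bp
  64–96 then 1–23 → 33 + 23 = 56 bp
Sorted largest to smallest: 56, 26, 14 bp.

56, 26, 14 bp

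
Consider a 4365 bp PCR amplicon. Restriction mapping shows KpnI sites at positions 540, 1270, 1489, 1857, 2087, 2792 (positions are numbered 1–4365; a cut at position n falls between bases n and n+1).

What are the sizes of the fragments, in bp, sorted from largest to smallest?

Linear molecule, 6 cuts → 7 fragments:
  540 − 0 = 540 bp
  1270 − 540 = 730 bp
  1489 − 1270 = 219 bp
  1857 − 1489 = 368 bp
  2087 − 1857 = 230 bp
  2792 − 2087 = 705 bp
  4365 − 2792 = 1573 bp
Sorted largest to smallest: 1573, 730, 705, 540, 368, 230, 219 bp.

1573, 730, 705, 540, 368, 230, 219 bp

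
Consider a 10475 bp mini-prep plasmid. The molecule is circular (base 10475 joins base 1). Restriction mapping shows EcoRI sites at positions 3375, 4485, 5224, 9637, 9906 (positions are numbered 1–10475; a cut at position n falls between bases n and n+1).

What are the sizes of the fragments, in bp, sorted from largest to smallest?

Circular molecule, 5 cuts → 5 fragments:
  4485 − 3375 = 1110 bp
  5224 − 4485 = 739 bp
  9637 − 5224 = 4413 bp
  9906 − 9637 = 269 bp
  wrap: 10475 − 9906 + 3375 = 3944 bp
Sorted largest to smallest: 4413, 3944, 1110, 739, 269 bp.

4413, 3944, 1110, 739, 269 bp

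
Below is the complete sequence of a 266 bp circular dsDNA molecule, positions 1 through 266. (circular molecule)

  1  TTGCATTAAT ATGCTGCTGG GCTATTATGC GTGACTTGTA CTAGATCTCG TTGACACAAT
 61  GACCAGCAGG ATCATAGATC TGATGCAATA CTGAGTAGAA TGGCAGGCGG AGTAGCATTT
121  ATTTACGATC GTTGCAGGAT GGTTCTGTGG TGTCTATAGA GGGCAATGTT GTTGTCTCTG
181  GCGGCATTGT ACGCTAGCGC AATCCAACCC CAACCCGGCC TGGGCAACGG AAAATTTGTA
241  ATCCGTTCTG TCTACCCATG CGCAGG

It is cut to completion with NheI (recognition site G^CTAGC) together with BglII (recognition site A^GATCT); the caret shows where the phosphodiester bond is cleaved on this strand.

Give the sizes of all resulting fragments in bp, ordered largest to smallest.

The NheI site (GCTAGC) starts at position 193.
NheI cuts after the first base of each site, so after position 193.
BglII sites (AGATCT) start at positions 43, 76.
BglII cuts after the first base of each site, so after positions 43, 76.
Combined cut positions: 43, 76, 193.
Circular molecule, 3 cuts → 3 fragments:
  44–76 → 33 bp
  77–193 → 117 bp
  194–266 then 1–43 → 73 + 43 = 116 bp
Sorted largest to smallest: 117, 116, 33 bp.

117, 116, 33 bp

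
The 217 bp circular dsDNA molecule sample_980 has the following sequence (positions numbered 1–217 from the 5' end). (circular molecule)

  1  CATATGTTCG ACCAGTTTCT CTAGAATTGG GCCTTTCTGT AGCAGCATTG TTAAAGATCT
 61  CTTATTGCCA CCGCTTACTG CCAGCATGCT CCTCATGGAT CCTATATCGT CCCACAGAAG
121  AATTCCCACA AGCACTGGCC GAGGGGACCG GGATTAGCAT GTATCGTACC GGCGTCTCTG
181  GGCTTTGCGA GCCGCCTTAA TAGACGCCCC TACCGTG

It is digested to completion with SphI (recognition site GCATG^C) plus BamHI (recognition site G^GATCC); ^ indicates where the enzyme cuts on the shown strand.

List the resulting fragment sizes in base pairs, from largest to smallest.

208, 9 bp

The SphI site (GCATGC) starts at position 84.
SphI cuts after base 5 of each site (before the last base), so after position 88.
The BamHI site (GGATCC) starts at position 97.
BamHI cuts after the first base of each site, so after position 97.
Combined cut positions: 88, 97.
Circular molecule, 2 cuts → 2 fragments:
  89–97 → 9 bp
  98–217 then 1–88 → 120 + 88 = 208 bp
Sorted largest to smallest: 208, 9 bp.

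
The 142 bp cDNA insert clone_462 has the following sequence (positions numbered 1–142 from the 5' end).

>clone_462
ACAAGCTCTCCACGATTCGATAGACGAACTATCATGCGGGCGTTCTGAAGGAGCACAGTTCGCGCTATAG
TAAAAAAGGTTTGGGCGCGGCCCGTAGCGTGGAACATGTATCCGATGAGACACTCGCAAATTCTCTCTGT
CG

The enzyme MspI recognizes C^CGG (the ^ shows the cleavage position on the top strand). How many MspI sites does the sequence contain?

No occurrence of CCGG is present in the sequence.
MspI does not cut: 0 sites.

0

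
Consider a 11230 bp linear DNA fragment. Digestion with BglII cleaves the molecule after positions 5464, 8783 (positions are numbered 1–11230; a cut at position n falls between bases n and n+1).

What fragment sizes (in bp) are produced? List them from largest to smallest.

5464, 3319, 2447 bp

Linear molecule, 2 cuts → 3 fragments:
  5464 − 0 = 5464 bp
  8783 − 5464 = 3319 bp
  11230 − 8783 = 2447 bp
Sorted largest to smallest: 5464, 3319, 2447 bp.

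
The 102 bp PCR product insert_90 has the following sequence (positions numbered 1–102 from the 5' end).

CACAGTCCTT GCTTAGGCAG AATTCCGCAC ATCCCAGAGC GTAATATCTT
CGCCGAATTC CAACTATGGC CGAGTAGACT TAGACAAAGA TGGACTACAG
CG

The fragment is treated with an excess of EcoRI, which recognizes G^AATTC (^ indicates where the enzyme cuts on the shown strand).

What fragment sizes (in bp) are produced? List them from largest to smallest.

47, 35, 20 bp

EcoRI sites (GAATTC) start at positions 20, 55.
EcoRI cuts after the first base of each site, so after positions 20, 55.
Linear molecule, 2 cuts → 3 fragments:
  1–20 → 20 bp
  21–55 → 35 bp
  56–102 → 47 bp
Sorted largest to smallest: 47, 35, 20 bp.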